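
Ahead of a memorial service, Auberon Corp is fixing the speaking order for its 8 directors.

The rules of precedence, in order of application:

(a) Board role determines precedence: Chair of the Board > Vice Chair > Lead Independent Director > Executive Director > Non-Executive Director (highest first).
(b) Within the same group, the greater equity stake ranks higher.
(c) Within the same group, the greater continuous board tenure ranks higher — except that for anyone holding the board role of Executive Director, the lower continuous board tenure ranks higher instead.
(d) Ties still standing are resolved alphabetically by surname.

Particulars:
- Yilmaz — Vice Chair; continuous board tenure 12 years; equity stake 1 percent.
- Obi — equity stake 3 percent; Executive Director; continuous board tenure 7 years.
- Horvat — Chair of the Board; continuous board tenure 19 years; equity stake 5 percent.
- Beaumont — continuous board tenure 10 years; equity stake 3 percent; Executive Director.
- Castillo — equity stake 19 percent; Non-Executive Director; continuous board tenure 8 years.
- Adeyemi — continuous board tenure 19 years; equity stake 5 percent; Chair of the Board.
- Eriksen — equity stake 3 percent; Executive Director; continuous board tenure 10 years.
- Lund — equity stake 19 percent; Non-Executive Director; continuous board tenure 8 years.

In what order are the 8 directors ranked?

By board role: Adeyemi and Horvat (Chair of the Board); then Yilmaz (Vice Chair); then Obi, Beaumont and Eriksen (Executive Director); then Castillo and Lund (Non-Executive Director).
Adeyemi and Horvat both have equity stake 5 percent, so the next rule applies.
Adeyemi and Horvat both have continuous board tenure 19 years, so the next rule applies.
Among Adeyemi and Horvat, alphabetically by surname: Adeyemi before Horvat.
Obi, Beaumont and Eriksen all have equity stake 3 percent, so the next rule applies.
Among Obi, Beaumont and Eriksen, by continuous board tenure (lower first) (reversed rule for this group): Obi (7 years) before Beaumont and Eriksen (10 years).
Among Beaumont and Eriksen, alphabetically by surname: Beaumont before Eriksen.
Castillo and Lund both have equity stake 19 percent, so the next rule applies.
Castillo and Lund both have continuous board tenure 8 years, so the next rule applies.
Among Castillo and Lund, alphabetically by surname: Castillo before Lund.
Full order: Adeyemi, Horvat, Yilmaz, Obi, Beaumont, Eriksen, Castillo, Lund.

Adeyemi, Horvat, Yilmaz, Obi, Beaumont, Eriksen, Castillo, Lund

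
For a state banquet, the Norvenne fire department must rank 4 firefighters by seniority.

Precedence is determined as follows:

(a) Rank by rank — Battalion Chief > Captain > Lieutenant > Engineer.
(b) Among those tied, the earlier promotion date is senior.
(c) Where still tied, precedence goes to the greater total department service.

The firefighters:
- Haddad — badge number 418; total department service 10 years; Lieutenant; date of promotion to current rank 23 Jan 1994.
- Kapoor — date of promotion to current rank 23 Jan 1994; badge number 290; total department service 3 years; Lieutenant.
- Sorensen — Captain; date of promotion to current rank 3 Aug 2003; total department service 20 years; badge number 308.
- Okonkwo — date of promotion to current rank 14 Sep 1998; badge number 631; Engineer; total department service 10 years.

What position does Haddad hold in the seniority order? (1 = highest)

By rank: Sorensen (Captain); then Haddad and Kapoor (Lieutenant); then Okonkwo (Engineer).
Haddad and Kapoor both have date of promotion to current rank 23 Jan 1994, so the next rule applies.
Among Haddad and Kapoor, by total department service (higher first): Haddad (10 years) before Kapoor (3 years).
Order: Sorensen, Haddad, Kapoor, Okonkwo. So position 2.

2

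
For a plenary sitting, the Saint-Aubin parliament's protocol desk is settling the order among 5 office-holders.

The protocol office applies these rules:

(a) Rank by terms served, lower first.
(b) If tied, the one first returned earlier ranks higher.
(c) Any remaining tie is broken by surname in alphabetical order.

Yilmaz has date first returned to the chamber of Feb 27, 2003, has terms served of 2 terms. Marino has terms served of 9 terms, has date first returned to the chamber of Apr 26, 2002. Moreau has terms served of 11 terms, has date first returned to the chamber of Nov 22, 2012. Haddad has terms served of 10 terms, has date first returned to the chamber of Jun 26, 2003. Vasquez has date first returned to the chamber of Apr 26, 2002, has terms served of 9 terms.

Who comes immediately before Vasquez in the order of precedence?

Marino

By terms served (lower first): Yilmaz (2 terms); then Marino and Vasquez (both 9 terms); then Haddad (10 terms); then Moreau (11 terms).
Marino and Vasquez both have date first returned to the chamber Apr 26, 2002, so the next rule applies.
Among Marino and Vasquez, alphabetically by surname: Marino before Vasquez.
Order: Yilmaz, Marino, Vasquez, Haddad, Moreau.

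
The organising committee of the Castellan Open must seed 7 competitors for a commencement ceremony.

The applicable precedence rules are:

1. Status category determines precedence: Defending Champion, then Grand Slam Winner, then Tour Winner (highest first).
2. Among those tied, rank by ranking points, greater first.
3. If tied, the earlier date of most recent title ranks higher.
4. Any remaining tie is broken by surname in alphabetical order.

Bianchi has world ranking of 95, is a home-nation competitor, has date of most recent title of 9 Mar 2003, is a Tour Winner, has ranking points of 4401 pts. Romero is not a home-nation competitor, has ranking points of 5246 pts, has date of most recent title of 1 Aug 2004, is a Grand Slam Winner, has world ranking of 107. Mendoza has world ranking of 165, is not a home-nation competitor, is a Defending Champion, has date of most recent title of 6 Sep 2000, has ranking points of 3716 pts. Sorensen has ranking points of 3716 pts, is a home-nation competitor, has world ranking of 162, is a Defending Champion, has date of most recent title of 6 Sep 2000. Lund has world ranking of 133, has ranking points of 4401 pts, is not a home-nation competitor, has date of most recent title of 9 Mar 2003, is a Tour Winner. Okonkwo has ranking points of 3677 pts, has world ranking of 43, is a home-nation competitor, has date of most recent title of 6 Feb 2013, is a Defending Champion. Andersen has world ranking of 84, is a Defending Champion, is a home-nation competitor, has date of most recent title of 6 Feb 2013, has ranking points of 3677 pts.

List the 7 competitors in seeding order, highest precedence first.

Mendoza, Sorensen, Andersen, Okonkwo, Romero, Bianchi, Lund

By status category: Mendoza, Sorensen, Andersen and Okonkwo (Defending Champion); then Romero (Grand Slam Winner); then Bianchi and Lund (Tour Winner).
Among Mendoza, Sorensen, Andersen and Okonkwo, by ranking points (higher first): Mendoza and Sorensen (3716 pts) before Andersen and Okonkwo (3677 pts).
Mendoza and Sorensen both have date of most recent title 6 Sep 2000, so the next rule applies.
Among Mendoza and Sorensen, alphabetically by surname: Mendoza before Sorensen.
Andersen and Okonkwo both have date of most recent title 6 Feb 2013, so the next rule applies.
Among Andersen and Okonkwo, alphabetically by surname: Andersen before Okonkwo.
Bianchi and Lund both have ranking points 4401 pts, so the next rule applies.
Bianchi and Lund both have date of most recent title 9 Mar 2003, so the next rule applies.
Among Bianchi and Lund, alphabetically by surname: Bianchi before Lund.
Full order: Mendoza, Sorensen, Andersen, Okonkwo, Romero, Bianchi, Lund.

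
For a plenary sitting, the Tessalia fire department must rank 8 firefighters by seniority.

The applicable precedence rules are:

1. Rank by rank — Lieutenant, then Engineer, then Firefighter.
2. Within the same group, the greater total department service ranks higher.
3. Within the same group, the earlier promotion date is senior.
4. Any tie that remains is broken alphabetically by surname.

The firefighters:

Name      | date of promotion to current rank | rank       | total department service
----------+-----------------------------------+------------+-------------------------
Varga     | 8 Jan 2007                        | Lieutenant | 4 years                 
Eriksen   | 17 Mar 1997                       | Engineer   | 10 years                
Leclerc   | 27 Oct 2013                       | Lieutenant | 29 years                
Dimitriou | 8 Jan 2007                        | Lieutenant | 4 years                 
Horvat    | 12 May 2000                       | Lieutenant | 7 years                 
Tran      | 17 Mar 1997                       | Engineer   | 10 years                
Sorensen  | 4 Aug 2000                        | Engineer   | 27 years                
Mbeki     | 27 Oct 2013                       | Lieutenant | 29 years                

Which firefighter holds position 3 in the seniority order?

Horvat

By rank: Leclerc, Mbeki, Horvat, Dimitriou and Varga (Lieutenant); then Sorensen, Eriksen and Tran (Engineer).
Among Leclerc, Mbeki, Horvat, Dimitriou and Varga, by total department service (higher first): Leclerc and Mbeki (29 years) before Horvat (7 years) before Dimitriou and Varga (4 years).
Leclerc and Mbeki both have date of promotion to current rank 27 Oct 2013, so the next rule applies.
Among Leclerc and Mbeki, alphabetically by surname: Leclerc before Mbeki.
Dimitriou and Varga both have date of promotion to current rank 8 Jan 2007, so the next rule applies.
Among Dimitriou and Varga, alphabetically by surname: Dimitriou before Varga.
Among Sorensen, Eriksen and Tran, by total department service (higher first): Sorensen (27 years) before Eriksen and Tran (10 years).
Eriksen and Tran both have date of promotion to current rank 17 Mar 1997, so the next rule applies.
Among Eriksen and Tran, alphabetically by surname: Eriksen before Tran.
Order: Leclerc, Mbeki, Horvat, Dimitriou, Varga, Sorensen, Eriksen, Tran.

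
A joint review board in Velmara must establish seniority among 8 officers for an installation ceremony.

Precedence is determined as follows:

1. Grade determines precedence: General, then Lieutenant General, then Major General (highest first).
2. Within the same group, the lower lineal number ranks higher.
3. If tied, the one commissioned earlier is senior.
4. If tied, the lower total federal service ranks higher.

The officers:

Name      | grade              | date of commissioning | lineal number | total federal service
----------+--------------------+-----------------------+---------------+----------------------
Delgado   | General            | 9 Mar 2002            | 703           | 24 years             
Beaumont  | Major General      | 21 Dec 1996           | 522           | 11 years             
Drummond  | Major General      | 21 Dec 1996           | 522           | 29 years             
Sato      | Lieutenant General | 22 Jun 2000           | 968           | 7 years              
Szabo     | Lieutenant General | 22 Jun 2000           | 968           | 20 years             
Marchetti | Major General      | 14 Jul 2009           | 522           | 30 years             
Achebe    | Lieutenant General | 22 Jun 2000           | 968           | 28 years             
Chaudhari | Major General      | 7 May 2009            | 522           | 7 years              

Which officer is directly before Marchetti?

Chaudhari

By grade: Delgado (General); then Sato, Szabo and Achebe (Lieutenant General); then Beaumont, Drummond, Chaudhari and Marchetti (Major General).
Sato, Szabo and Achebe all have lineal number 968, so the next rule applies.
Sato, Szabo and Achebe all have date of commissioning 22 Jun 2000, so the next rule applies.
Among Sato, Szabo and Achebe, by total federal service (lower first): Sato (7 years) before Szabo (20 years) before Achebe (28 years).
Beaumont, Drummond, Chaudhari and Marchetti all have lineal number 522, so the next rule applies.
Among Beaumont, Drummond, Chaudhari and Marchetti, by date of commissioning (earlier first): Beaumont and Drummond (21 Dec 1996) before Chaudhari (7 May 2009) before Marchetti (14 Jul 2009).
Among Beaumont and Drummond, by total federal service (lower first): Beaumont (11 years) before Drummond (29 years).
Order: Delgado, Sato, Szabo, Achebe, Beaumont, Drummond, Chaudhari, Marchetti.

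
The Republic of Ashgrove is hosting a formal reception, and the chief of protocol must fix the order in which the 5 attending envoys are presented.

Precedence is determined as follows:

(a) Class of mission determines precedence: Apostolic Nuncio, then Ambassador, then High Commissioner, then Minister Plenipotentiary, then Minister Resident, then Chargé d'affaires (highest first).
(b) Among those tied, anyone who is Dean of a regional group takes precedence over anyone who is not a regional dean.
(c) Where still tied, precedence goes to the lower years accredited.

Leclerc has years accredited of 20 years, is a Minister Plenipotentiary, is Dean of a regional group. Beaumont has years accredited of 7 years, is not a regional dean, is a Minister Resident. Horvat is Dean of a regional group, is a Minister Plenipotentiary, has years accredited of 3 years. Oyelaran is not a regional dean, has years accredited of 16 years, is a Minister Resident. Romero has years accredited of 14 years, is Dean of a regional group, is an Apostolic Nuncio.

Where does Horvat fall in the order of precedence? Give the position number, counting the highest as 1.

By class of mission: Romero (Apostolic Nuncio); then Horvat and Leclerc (Minister Plenipotentiary); then Beaumont and Oyelaran (Minister Resident).
Horvat and Leclerc are each Dean of a regional group, so the next rule applies.
Among Horvat and Leclerc, by years accredited (lower first): Horvat (3 years) before Leclerc (20 years).
Beaumont and Oyelaran are each not a regional dean, so the next rule applies.
Among Beaumont and Oyelaran, by years accredited (lower first): Beaumont (7 years) before Oyelaran (16 years).
Order: Romero, Horvat, Leclerc, Beaumont, Oyelaran. So position 2.

2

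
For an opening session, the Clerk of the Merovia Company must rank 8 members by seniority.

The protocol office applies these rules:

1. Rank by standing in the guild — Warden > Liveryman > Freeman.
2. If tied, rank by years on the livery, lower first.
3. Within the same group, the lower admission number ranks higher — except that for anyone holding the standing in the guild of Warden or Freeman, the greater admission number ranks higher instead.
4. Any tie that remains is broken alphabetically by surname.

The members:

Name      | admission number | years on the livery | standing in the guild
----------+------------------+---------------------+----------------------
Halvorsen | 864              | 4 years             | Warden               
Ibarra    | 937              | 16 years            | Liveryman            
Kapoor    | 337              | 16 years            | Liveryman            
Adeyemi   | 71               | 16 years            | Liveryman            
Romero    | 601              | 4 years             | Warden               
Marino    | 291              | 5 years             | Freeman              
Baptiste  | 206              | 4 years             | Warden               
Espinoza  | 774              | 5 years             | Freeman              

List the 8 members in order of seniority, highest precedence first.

By standing in the guild: Halvorsen, Romero and Baptiste (Warden); then Adeyemi, Kapoor and Ibarra (Liveryman); then Espinoza and Marino (Freeman).
Halvorsen, Romero and Baptiste all have years on the livery 4 years, so the next rule applies.
Among Halvorsen, Romero and Baptiste, by admission number (higher first) (reversed rule for this group): Halvorsen (864) before Romero (601) before Baptiste (206).
Adeyemi, Kapoor and Ibarra all have years on the livery 16 years, so the next rule applies.
Among Adeyemi, Kapoor and Ibarra, by admission number (lower first): Adeyemi (71) before Kapoor (337) before Ibarra (937).
Espinoza and Marino both have years on the livery 5 years, so the next rule applies.
Among Espinoza and Marino, by admission number (higher first) (reversed rule for this group): Espinoza (774) before Marino (291).
Full order: Halvorsen, Romero, Baptiste, Adeyemi, Kapoor, Ibarra, Espinoza, Marino.

Halvorsen, Romero, Baptiste, Adeyemi, Kapoor, Ibarra, Espinoza, Marino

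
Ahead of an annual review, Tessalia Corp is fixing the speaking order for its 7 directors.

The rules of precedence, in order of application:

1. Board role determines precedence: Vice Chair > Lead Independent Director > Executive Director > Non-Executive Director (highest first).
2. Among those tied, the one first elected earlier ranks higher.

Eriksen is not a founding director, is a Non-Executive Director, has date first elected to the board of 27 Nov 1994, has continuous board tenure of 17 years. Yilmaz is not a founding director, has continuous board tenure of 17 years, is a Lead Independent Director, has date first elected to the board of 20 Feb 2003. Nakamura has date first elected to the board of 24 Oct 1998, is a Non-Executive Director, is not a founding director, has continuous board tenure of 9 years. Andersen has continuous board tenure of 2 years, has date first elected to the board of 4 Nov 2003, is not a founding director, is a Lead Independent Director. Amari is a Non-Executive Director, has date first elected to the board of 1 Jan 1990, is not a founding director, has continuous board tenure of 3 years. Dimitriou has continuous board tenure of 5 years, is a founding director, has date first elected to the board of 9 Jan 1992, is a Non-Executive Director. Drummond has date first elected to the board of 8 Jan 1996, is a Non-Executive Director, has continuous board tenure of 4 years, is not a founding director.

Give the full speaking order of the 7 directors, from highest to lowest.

Yilmaz, Andersen, Amari, Dimitriou, Eriksen, Drummond, Nakamura

By board role: Yilmaz and Andersen (Lead Independent Director); then Amari, Dimitriou, Eriksen, Drummond and Nakamura (Non-Executive Director).
Among Yilmaz and Andersen, by date first elected to the board (earlier first): Yilmaz (20 Feb 2003) before Andersen (4 Nov 2003).
Among Amari, Dimitriou, Eriksen, Drummond and Nakamura, by date first elected to the board (earlier first): Amari (1 Jan 1990) before Dimitriou (9 Jan 1992) before Eriksen (27 Nov 1994) before Drummond (8 Jan 1996) before Nakamura (24 Oct 1998).
Full order: Yilmaz, Andersen, Amari, Dimitriou, Eriksen, Drummond, Nakamura.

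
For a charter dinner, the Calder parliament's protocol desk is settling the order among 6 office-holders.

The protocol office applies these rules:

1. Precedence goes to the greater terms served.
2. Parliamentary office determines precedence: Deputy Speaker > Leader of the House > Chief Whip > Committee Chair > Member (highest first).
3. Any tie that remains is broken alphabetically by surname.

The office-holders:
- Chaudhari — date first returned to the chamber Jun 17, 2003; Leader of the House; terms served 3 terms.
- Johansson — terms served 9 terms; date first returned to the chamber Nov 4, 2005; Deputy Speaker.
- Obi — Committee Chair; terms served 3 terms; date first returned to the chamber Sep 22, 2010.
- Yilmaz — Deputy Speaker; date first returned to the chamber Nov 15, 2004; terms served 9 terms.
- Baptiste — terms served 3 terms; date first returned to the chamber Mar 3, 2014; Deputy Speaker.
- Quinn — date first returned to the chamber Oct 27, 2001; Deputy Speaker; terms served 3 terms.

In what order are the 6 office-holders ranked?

Johansson, Yilmaz, Baptiste, Quinn, Chaudhari, Obi

By terms served (higher first): Johansson and Yilmaz (both 9 terms); then Baptiste, Quinn, Chaudhari and Obi (each 3 terms).
Johansson and Yilmaz are each Deputy Speaker, so the next rule applies.
Among Johansson and Yilmaz, alphabetically by surname: Johansson before Yilmaz.
Among Baptiste, Quinn, Chaudhari and Obi, by parliamentary office: Baptiste and Quinn (Deputy Speaker) before Chaudhari (Leader of the House) before Obi (Committee Chair).
Among Baptiste and Quinn, alphabetically by surname: Baptiste before Quinn.
Full order: Johansson, Yilmaz, Baptiste, Quinn, Chaudhari, Obi.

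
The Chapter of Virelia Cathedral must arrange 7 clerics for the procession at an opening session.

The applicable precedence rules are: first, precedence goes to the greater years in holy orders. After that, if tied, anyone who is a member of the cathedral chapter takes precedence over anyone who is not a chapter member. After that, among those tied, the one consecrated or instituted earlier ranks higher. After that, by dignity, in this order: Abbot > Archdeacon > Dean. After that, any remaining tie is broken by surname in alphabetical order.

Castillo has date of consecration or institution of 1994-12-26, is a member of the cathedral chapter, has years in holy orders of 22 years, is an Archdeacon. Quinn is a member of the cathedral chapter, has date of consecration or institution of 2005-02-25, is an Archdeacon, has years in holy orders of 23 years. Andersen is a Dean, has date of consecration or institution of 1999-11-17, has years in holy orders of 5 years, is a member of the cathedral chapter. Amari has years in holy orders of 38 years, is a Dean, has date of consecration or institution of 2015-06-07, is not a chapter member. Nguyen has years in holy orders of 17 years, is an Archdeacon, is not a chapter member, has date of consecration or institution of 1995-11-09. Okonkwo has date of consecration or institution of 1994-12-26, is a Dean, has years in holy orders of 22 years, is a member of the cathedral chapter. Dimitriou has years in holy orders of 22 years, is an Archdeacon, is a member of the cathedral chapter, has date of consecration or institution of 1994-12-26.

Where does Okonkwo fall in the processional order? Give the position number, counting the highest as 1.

By years in holy orders (higher first): Amari (38 years); then Quinn (23 years); then Castillo, Dimitriou and Okonkwo (each 22 years); then Nguyen (17 years); then Andersen (5 years).
Castillo, Dimitriou and Okonkwo are each a member of the cathedral chapter, so the next rule applies.
Castillo, Dimitriou and Okonkwo all have date of consecration or institution 1994-12-26, so the next rule applies.
Among Castillo, Dimitriou and Okonkwo, by dignity: Castillo and Dimitriou (Archdeacon) before Okonkwo (Dean).
Among Castillo and Dimitriou, alphabetically by surname: Castillo before Dimitriou.
Order: Amari, Quinn, Castillo, Dimitriou, Okonkwo, Nguyen, Andersen. So position 5.

5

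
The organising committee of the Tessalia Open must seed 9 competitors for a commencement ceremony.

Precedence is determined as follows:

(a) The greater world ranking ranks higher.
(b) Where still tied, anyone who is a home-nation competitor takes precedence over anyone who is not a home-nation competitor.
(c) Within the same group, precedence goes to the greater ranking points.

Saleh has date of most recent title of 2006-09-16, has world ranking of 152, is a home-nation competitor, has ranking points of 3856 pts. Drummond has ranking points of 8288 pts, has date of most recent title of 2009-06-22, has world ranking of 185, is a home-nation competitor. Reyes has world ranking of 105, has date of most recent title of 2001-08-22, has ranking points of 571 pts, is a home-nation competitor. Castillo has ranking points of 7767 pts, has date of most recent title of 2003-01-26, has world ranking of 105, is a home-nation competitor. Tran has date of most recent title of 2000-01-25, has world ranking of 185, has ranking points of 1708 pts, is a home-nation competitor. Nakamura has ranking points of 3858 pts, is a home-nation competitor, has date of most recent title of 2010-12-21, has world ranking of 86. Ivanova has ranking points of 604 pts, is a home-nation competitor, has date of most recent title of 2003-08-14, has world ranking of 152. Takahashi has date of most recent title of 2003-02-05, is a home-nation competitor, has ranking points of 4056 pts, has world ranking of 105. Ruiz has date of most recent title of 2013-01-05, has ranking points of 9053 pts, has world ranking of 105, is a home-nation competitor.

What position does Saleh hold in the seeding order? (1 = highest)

3

By world ranking (higher first): Drummond and Tran (both 185); then Saleh and Ivanova (both 152); then Ruiz, Castillo, Takahashi and Reyes (each 105); then Nakamura (86).
Drummond and Tran are each a home-nation competitor, so the next rule applies.
Among Drummond and Tran, by ranking points (higher first): Drummond (8288 pts) before Tran (1708 pts).
Saleh and Ivanova are each a home-nation competitor, so the next rule applies.
Among Saleh and Ivanova, by ranking points (higher first): Saleh (3856 pts) before Ivanova (604 pts).
Ruiz, Castillo, Takahashi and Reyes are each a home-nation competitor, so the next rule applies.
Among Ruiz, Castillo, Takahashi and Reyes, by ranking points (higher first): Ruiz (9053 pts) before Castillo (7767 pts) before Takahashi (4056 pts) before Reyes (571 pts).
Order: Drummond, Tran, Saleh, Ivanova, Ruiz, Castillo, Takahashi, Reyes, Nakamura. So position 3.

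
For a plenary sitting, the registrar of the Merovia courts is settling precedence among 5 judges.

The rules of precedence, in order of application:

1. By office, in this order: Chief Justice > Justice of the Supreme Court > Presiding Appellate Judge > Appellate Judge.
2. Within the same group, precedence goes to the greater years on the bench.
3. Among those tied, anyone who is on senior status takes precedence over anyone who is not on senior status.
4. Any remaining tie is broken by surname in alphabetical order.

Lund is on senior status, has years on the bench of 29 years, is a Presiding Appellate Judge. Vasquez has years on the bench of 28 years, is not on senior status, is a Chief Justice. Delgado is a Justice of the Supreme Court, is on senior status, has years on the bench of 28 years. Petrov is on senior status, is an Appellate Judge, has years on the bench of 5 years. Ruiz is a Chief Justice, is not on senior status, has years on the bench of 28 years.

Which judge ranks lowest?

By office: Ruiz and Vasquez (Chief Justice); then Delgado (Justice of the Supreme Court); then Lund (Presiding Appellate Judge); then Petrov (Appellate Judge).
Ruiz and Vasquez both have years on the bench 28 years, so the next rule applies.
Ruiz and Vasquez are each not on senior status, so the next rule applies.
Among Ruiz and Vasquez, alphabetically by surname: Ruiz before Vasquez.
Order: Ruiz, Vasquez, Delgado, Lund, Petrov.

Petrov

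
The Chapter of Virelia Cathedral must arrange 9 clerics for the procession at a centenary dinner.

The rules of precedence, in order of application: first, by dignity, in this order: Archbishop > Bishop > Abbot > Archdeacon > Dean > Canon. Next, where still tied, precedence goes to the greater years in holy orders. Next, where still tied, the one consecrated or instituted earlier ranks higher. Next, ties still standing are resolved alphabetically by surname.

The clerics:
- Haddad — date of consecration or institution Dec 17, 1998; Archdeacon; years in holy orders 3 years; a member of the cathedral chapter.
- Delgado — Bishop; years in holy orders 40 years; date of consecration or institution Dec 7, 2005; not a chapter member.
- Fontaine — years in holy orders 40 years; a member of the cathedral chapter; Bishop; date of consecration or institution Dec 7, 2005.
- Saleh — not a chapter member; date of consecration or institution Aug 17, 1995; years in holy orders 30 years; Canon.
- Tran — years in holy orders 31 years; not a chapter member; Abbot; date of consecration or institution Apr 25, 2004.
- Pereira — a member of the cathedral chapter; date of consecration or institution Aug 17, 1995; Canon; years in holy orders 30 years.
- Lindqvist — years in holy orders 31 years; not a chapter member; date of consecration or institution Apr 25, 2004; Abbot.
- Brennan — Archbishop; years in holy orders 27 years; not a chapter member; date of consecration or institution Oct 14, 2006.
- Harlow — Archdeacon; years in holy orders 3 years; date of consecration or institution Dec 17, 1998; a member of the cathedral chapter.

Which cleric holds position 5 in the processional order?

Tran

By dignity: Brennan (Archbishop); then Delgado and Fontaine (Bishop); then Lindqvist and Tran (Abbot); then Haddad and Harlow (Archdeacon); then Pereira and Saleh (Canon).
Delgado and Fontaine both have years in holy orders 40 years, so the next rule applies.
Delgado and Fontaine both have date of consecration or institution Dec 7, 2005, so the next rule applies.
Among Delgado and Fontaine, alphabetically by surname: Delgado before Fontaine.
Lindqvist and Tran both have years in holy orders 31 years, so the next rule applies.
Lindqvist and Tran both have date of consecration or institution Apr 25, 2004, so the next rule applies.
Among Lindqvist and Tran, alphabetically by surname: Lindqvist before Tran.
Haddad and Harlow both have years in holy orders 3 years, so the next rule applies.
Haddad and Harlow both have date of consecration or institution Dec 17, 1998, so the next rule applies.
Among Haddad and Harlow, alphabetically by surname: Haddad before Harlow.
Pereira and Saleh both have years in holy orders 30 years, so the next rule applies.
Pereira and Saleh both have date of consecration or institution Aug 17, 1995, so the next rule applies.
Among Pereira and Saleh, alphabetically by surname: Pereira before Saleh.
Order: Brennan, Delgado, Fontaine, Lindqvist, Tran, Haddad, Harlow, Pereira, Saleh.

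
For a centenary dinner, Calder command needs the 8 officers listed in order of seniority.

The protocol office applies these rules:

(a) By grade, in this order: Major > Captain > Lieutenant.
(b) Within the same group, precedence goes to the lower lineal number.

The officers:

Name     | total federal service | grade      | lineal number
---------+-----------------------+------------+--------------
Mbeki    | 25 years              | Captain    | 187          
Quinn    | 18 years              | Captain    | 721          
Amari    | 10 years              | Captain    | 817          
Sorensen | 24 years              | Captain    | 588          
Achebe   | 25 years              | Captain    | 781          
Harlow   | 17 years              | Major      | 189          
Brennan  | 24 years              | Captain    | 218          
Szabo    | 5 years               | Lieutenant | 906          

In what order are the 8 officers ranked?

Harlow, Mbeki, Brennan, Sorensen, Quinn, Achebe, Amari, Szabo

By grade: Harlow (Major); then Mbeki, Brennan, Sorensen, Quinn, Achebe and Amari (Captain); then Szabo (Lieutenant).
Among Mbeki, Brennan, Sorensen, Quinn, Achebe and Amari, by lineal number (lower first): Mbeki (187) before Brennan (218) before Sorensen (588) before Quinn (721) before Achebe (781) before Amari (817).
Full order: Harlow, Mbeki, Brennan, Sorensen, Quinn, Achebe, Amari, Szabo.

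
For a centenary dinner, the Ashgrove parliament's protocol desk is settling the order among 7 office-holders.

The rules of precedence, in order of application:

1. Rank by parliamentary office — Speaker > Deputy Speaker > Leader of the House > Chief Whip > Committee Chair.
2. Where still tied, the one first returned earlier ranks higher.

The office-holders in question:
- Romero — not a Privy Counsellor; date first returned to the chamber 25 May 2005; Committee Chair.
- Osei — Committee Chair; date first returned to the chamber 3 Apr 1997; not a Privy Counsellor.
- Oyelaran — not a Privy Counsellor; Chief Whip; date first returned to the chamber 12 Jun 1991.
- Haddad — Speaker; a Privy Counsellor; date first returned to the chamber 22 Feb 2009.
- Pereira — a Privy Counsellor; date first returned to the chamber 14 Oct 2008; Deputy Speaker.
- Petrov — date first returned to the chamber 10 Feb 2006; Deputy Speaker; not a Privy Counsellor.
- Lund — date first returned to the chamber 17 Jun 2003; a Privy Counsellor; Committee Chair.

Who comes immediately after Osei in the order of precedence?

By parliamentary office: Haddad (Speaker); then Petrov and Pereira (Deputy Speaker); then Oyelaran (Chief Whip); then Osei, Lund and Romero (Committee Chair).
Among Petrov and Pereira, by date first returned to the chamber (earlier first): Petrov (10 Feb 2006) before Pereira (14 Oct 2008).
Among Osei, Lund and Romero, by date first returned to the chamber (earlier first): Osei (3 Apr 1997) before Lund (17 Jun 2003) before Romero (25 May 2005).
Order: Haddad, Petrov, Pereira, Oyelaran, Osei, Lund, Romero.

Lund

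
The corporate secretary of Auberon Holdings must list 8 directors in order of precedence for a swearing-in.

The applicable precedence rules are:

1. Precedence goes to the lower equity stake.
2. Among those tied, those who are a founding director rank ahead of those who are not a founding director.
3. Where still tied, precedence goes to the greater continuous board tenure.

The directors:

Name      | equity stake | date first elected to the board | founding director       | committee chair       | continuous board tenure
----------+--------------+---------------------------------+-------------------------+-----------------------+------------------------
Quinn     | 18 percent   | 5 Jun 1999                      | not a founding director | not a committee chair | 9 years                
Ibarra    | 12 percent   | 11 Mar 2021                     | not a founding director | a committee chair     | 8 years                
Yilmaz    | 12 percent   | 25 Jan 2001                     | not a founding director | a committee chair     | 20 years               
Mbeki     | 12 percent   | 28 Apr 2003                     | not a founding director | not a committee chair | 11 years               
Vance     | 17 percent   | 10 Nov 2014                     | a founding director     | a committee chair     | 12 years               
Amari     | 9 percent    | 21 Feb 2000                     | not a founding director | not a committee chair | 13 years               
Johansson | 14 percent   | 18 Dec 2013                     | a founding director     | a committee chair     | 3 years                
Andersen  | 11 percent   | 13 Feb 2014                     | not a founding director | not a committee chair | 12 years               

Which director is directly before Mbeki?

By equity stake (lower first): Amari (9 percent); then Andersen (11 percent); then Yilmaz, Mbeki and Ibarra (each 12 percent); then Johansson (14 percent); then Vance (17 percent); then Quinn (18 percent).
Yilmaz, Mbeki and Ibarra are each not a founding director, so the next rule applies.
Among Yilmaz, Mbeki and Ibarra, by continuous board tenure (higher first): Yilmaz (20 years) before Mbeki (11 years) before Ibarra (8 years).
Order: Amari, Andersen, Yilmaz, Mbeki, Ibarra, Johansson, Vance, Quinn.

Yilmaz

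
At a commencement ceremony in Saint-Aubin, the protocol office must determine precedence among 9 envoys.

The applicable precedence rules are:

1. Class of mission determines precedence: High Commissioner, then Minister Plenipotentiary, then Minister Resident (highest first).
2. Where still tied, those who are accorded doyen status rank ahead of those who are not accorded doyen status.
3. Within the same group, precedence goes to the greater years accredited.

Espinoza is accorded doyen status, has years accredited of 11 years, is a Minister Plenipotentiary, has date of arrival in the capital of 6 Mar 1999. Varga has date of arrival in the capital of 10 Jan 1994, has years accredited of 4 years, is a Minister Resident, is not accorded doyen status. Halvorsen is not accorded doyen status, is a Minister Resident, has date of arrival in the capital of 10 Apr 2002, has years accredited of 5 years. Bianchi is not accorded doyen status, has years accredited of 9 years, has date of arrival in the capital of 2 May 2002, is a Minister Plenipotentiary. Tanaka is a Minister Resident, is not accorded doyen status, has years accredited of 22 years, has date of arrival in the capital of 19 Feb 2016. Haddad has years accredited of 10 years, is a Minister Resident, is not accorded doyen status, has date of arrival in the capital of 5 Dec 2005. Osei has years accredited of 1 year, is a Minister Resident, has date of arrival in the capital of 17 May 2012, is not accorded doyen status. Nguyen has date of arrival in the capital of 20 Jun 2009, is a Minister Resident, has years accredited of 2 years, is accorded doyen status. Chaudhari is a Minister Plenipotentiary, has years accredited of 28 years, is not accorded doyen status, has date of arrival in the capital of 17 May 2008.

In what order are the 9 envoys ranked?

By class of mission: Espinoza, Chaudhari and Bianchi (Minister Plenipotentiary); then Nguyen, Tanaka, Haddad, Halvorsen, Varga and Osei (Minister Resident).
Among Espinoza, Chaudhari and Bianchi, accorded doyen status before not accorded doyen status: Espinoza (accorded doyen status) before Chaudhari and Bianchi (not accorded doyen status).
Among Chaudhari and Bianchi, by years accredited (higher first): Chaudhari (28 years) before Bianchi (9 years).
Among Nguyen, Tanaka, Haddad, Halvorsen, Varga and Osei, accorded doyen status before not accorded doyen status: Nguyen (accorded doyen status) before Tanaka, Haddad, Halvorsen, Varga and Osei (not accorded doyen status).
Among Tanaka, Haddad, Halvorsen, Varga and Osei, by years accredited (higher first): Tanaka (22 years) before Haddad (10 years) before Halvorsen (5 years) before Varga (4 years) before Osei (1 year).
Full order: Espinoza, Chaudhari, Bianchi, Nguyen, Tanaka, Haddad, Halvorsen, Varga, Osei.

Espinoza, Chaudhari, Bianchi, Nguyen, Tanaka, Haddad, Halvorsen, Varga, Osei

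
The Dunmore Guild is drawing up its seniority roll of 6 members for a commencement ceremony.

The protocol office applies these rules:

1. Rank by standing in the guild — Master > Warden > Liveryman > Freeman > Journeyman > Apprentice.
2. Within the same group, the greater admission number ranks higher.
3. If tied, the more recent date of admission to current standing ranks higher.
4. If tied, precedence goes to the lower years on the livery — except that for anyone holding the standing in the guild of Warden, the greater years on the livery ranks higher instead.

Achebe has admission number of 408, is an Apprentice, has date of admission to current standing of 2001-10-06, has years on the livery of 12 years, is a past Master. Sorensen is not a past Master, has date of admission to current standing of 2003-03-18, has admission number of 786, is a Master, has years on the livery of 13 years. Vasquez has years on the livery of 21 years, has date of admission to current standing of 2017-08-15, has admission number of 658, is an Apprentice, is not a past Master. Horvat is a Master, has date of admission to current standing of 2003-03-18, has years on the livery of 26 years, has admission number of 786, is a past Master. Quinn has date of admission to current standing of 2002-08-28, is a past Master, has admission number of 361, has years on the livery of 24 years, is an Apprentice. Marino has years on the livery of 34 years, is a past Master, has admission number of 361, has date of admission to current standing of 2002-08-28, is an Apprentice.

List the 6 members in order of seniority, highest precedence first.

By standing in the guild: Sorensen and Horvat (Master); then Vasquez, Achebe, Quinn and Marino (Apprentice).
Sorensen and Horvat both have admission number 786, so the next rule applies.
Sorensen and Horvat both have date of admission to current standing 2003-03-18, so the next rule applies.
Among Sorensen and Horvat, by years on the livery (lower first): Sorensen (13 years) before Horvat (26 years).
Among Vasquez, Achebe, Quinn and Marino, by admission number (higher first): Vasquez (658) before Achebe (408) before Quinn and Marino (361).
Quinn and Marino both have date of admission to current standing 2002-08-28, so the next rule applies.
Among Quinn and Marino, by years on the livery (lower first): Quinn (24 years) before Marino (34 years).
Full order: Sorensen, Horvat, Vasquez, Achebe, Quinn, Marino.

Sorensen, Horvat, Vasquez, Achebe, Quinn, Marino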